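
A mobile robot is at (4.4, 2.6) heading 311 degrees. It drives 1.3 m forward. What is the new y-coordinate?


y_new = y0 + d*sin(theta)
= 2.6 + 1.3*sin(311)
= 2.6 + -0.9811
= 1.6189


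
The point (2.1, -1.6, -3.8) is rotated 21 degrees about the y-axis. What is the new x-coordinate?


Rotation about y-axis: x' = x*cos(theta) + z*sin(theta)
= 2.1 * 0.9336 + -3.8 * 0.3584
= 0.5987


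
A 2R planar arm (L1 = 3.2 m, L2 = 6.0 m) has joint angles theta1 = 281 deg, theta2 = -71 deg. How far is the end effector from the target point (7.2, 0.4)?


End effector via forward kinematics:
x = L1*cos(t1) + L2*cos(t1+t2) = -4.5856
y = L1*sin(t1) + L2*sin(t1+t2) = -6.1412
Distance to target:
d = sqrt((7.2 - -4.5856)^2 + (0.4 - -6.1412)^2)
= sqrt(138.8995 + 42.7874)
= 13.4791 m


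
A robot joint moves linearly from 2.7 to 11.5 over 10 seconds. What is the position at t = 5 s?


s = t/T = 5/10 = 0.5
p(t) = p0 + (pf-p0)*s
= 2.7 + (11.5 - 2.7) * 0.5
= 7.1


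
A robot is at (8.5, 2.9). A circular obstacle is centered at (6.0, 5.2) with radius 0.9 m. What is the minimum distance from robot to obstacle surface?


center_dist = sqrt((8.5-6.0)^2 + (2.9-5.2)^2)
= sqrt(6.25 + 5.29)
= 3.3971
min_dist = center_dist - radius = 3.3971 - 0.9 = 2.4971 m


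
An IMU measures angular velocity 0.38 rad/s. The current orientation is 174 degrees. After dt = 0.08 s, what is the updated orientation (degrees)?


delta_theta = w * dt = 0.38 * 0.08 = 0.0304 rad
= 1.7418 deg
theta_new = 174 + 1.7418 = 175.7418 deg


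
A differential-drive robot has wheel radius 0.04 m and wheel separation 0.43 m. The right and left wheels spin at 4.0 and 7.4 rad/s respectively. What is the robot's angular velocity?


vR = r*wR = 0.04*4.0 = 0.16 m/s
vL = r*wL = 0.04*7.4 = 0.296 m/s
v = (vR+vL)/2 = 0.228 m/s
omega = (vR-vL)/L = -0.3163 rad/s
angular velocity = -0.3163 rad/s


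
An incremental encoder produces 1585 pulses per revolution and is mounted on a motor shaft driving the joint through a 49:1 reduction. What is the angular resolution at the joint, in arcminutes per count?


counts per rev = 1585
effective counts at joint = 1585 * 49 = 77665
resolution = 360*60 / 77665
= 0.2781 arcmin/count


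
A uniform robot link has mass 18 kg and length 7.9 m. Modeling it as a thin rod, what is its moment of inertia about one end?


I = (1/3) * m * L^2
= (1/3) * 18 * 7.9^2
= 0.333333 * 18 * 62.41
= 374.46 kg*m^2


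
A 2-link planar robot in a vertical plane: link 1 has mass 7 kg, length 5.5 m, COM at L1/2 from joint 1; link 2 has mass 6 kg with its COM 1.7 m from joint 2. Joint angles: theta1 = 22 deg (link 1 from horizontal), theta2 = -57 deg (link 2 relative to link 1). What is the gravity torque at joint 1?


Horizontal distance from joint 1 to link-1 COM:
  x_c1 = (L1/2)*cos(t1) = 2.75 * 0.9272 = 2.5498 m
Horizontal distance from joint 1 to link-2 COM:
  x_c2 = L1*cos(t1) + Lc2*cos(t1+t2)
       = 5.5*0.9272 + 1.7*0.8192 = 6.4921 m
tau1 = m1*g*x_c1 + m2*g*x_c2
     = 7*9.81*2.5498 + 6*9.81*6.4921
     = 175.0917 + 382.1232
     = 557.2149 Nm


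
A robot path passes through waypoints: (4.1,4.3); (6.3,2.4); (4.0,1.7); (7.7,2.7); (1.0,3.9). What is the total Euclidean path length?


Segment lengths:
  seg1 = sqrt((2.2)^2 + (-1.9)^2) = 2.9069
  seg2 = sqrt((-2.3)^2 + (-0.7)^2) = 2.4042
  seg3 = sqrt((3.7)^2 + (1.0)^2) = 3.8328
  seg4 = sqrt((-6.7)^2 + (1.2)^2) = 6.8066
Total = 15.9504


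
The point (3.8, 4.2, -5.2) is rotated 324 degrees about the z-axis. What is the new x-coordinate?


Rotation about z-axis: x' = x*cos(theta) - y*sin(theta)
= 3.8 * 0.809 - 4.2 * -0.5878
= 5.543


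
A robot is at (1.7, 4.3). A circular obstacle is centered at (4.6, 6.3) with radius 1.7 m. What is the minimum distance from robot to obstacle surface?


center_dist = sqrt((1.7-4.6)^2 + (4.3-6.3)^2)
= sqrt(8.41 + 4.0)
= 3.5228
min_dist = center_dist - radius = 3.5228 - 1.7 = 1.8228 m


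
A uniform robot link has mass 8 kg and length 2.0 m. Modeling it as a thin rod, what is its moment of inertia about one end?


I = (1/3) * m * L^2
= (1/3) * 8 * 2.0^2
= 0.333333 * 8 * 4.0
= 10.6667 kg*m^2


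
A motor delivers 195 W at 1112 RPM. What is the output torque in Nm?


omega = 1112 * 2*pi/60 = 116.4484 rad/s
tau = P / omega = 195 / 116.4484
= 1.6746 Nm


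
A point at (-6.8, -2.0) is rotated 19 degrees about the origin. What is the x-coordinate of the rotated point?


x' = x*cos(theta) - y*sin(theta)
cos(19 deg) = 0.9455, sin(19 deg) = 0.3256
x' = -6.8 * 0.9455 - -2.0 * 0.3256
= -6.4295 - -0.6511
= -5.7784


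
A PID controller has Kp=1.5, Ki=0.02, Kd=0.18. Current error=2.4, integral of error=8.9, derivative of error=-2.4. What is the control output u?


u = Kp*e + Ki*int(e) + Kd*de/dt
= 1.5*2.4 + 0.02*8.9 + 0.18*(-2.4)
= 3.6 + 0.178 + -0.432
= 3.346


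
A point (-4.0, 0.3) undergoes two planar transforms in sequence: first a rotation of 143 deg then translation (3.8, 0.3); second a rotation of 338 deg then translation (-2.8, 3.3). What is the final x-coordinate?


After transform 1:
x1 = cos(143)*-4.0 - sin(143)*0.3 + 3.8 = 6.814
y1 = sin(143)*-4.0 + cos(143)*0.3 + 0.3 = -2.3469
After transform 2:
x2 = cos(338)*6.814 - sin(338)*-2.3469 + -2.8
= 2.6387


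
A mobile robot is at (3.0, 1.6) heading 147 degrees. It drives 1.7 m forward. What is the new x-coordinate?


x_new = x0 + d*cos(theta)
= 3.0 + 1.7*cos(147)
= 3.0 + -1.4257
= 1.5743


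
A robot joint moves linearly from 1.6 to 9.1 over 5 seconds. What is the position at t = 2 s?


s = t/T = 2/5 = 0.4
p(t) = p0 + (pf-p0)*s
= 1.6 + (9.1 - 1.6) * 0.4
= 4.6


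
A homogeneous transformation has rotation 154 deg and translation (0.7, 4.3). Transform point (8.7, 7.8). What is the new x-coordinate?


x' = cos(theta)*px - sin(theta)*py + tx
= -0.8988*8.7 - 0.4384*7.8 + 0.7
= -10.5388


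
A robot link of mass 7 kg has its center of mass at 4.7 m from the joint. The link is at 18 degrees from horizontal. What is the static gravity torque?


tau = m*g*L*cos(angle)
= 7 * 9.81 * 4.7 * cos(18 deg)
= 7 * 9.81 * 4.7 * 0.9511
= 306.9525 Nm


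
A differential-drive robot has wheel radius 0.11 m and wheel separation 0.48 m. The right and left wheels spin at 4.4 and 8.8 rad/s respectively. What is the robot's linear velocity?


vR = r*wR = 0.11*4.4 = 0.484 m/s
vL = r*wL = 0.11*8.8 = 0.968 m/s
v = (vR+vL)/2 = 0.726 m/s
omega = (vR-vL)/L = -1.0083 rad/s
linear velocity = 0.726 m/s


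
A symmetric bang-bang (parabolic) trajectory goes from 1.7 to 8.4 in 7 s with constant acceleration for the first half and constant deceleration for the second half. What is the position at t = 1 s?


Symmetric rest-to-rest: each phase covers (pf-p0)/2 in time T/2. 0.5*a*(T/2)^2 = (pf-p0)/2 => a = 4*(pf-p0)/T^2
a = 4*(8.4-1.7)/7^2 = 0.5469
t = 1 is in the acceleration phase (t <= T/2).
p = p0 + 0.5*a*t^2 = 1.7 + 0.5*0.5469*1^2
= 1.9735


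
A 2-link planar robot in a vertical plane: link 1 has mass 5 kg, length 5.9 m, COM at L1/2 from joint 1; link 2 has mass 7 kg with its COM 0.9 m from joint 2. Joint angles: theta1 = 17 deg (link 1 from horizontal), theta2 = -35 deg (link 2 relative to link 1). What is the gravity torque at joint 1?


Horizontal distance from joint 1 to link-1 COM:
  x_c1 = (L1/2)*cos(t1) = 2.95 * 0.9563 = 2.8211 m
Horizontal distance from joint 1 to link-2 COM:
  x_c2 = L1*cos(t1) + Lc2*cos(t1+t2)
       = 5.9*0.9563 + 0.9*0.9511 = 6.4981 m
tau1 = m1*g*x_c1 + m2*g*x_c2
     = 5*9.81*2.8211 + 7*9.81*6.4981
     = 138.3749 + 446.2279
     = 584.6028 Nm


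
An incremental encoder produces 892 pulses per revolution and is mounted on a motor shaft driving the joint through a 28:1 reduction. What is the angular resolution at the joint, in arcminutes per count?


counts per rev = 892
effective counts at joint = 892 * 28 = 24976
resolution = 360*60 / 24976
= 0.8648 arcmin/count


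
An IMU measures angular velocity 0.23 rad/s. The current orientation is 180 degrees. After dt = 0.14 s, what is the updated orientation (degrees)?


delta_theta = w * dt = 0.23 * 0.14 = 0.0322 rad
= 1.8449 deg
theta_new = 180 + 1.8449 = 181.8449 deg


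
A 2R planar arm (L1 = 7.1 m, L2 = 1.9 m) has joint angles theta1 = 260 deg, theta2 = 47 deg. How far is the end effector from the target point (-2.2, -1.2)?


End effector via forward kinematics:
x = L1*cos(t1) + L2*cos(t1+t2) = -0.0895
y = L1*sin(t1) + L2*sin(t1+t2) = -8.5095
Distance to target:
d = sqrt((-2.2 - -0.0895)^2 + (-1.2 - -8.5095)^2)
= sqrt(4.4544 + 53.4294)
= 7.6081 m


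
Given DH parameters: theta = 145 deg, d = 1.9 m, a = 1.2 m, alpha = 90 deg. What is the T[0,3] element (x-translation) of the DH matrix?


T[0,3] = a * cos(theta)
= 1.2 * cos(145 deg)
= 1.2 * -0.8192
= -0.983


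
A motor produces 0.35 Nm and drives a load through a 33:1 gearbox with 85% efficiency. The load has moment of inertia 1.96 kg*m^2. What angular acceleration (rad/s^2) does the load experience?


tau_out = tau_motor * N * eta
= 0.35 * 33 * 0.85 = 9.8175 Nm
alpha = tau_out / I = 9.8175 / 1.96
= 5.0089 rad/s^2


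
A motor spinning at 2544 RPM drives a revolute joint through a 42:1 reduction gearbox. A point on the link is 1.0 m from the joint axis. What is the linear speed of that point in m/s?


omega_motor = 2544 * 2*pi/60 = 266.4071 rad/s
omega_joint = omega_motor / 42 = 6.343 rad/s
v = omega_joint * r = 6.343 * 1.0
= 6.343 m/s


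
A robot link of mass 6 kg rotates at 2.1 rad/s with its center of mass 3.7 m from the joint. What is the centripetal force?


F = m * omega^2 * r
= 6 * 2.1^2 * 3.7
= 6 * 4.41 * 3.7
= 97.902 N


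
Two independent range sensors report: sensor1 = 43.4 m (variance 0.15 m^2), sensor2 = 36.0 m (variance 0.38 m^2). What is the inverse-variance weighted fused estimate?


w1 = (1/var1) / (1/var1 + 1/var2)
   = 6.6667 / (6.6667 + 2.6316) = 0.717
w2 = 1 - w1 = 0.283
fused = w1*s1 + w2*s2 = 31.117 + 10.1887
= 41.3057 m


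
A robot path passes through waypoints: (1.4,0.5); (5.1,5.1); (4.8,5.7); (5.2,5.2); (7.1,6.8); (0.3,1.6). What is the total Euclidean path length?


Segment lengths:
  seg1 = sqrt((3.7)^2 + (4.6)^2) = 5.9034
  seg2 = sqrt((-0.3)^2 + (0.6)^2) = 0.6708
  seg3 = sqrt((0.4)^2 + (-0.5)^2) = 0.6403
  seg4 = sqrt((1.9)^2 + (1.6)^2) = 2.4839
  seg5 = sqrt((-6.8)^2 + (-5.2)^2) = 8.5604
Total = 18.2588


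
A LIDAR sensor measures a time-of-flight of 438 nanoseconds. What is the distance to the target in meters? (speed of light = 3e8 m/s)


tof = 438 ns = 4.38e-07 s
dist = c * tof / 2
= 3e8 * 4.38e-07 / 2
= 65.7 m


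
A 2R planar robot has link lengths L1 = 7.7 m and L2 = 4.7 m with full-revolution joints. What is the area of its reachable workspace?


r_max = L1 + L2 = 12.4 m
r_min = |L1 - L2| = 3.0 m
Area = pi*(r_max^2 - r_min^2)
= pi*(153.76 - 9.0)
= pi * 144.76
= 454.777 m^2


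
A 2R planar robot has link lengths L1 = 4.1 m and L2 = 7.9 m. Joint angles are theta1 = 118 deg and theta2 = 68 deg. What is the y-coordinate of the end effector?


Convert angles to radians: theta1 = 2.0595, theta2 = 1.1868
y = L1*sin(theta1) + L2*sin(theta1+theta2)
y = 3.6201 + -0.8258
y = 2.7943


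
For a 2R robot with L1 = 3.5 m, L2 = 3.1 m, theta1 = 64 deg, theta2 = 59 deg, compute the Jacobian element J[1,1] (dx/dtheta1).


J[1,1] = -L1*sin(t1) - L2*sin(t1+t2)
= -3.5*sin(64) - 3.1*sin(123)
= -5.7457


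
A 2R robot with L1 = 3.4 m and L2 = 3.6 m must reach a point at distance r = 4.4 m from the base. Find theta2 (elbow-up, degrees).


cos(theta2) = (r^2 - L1^2 - L2^2) / (2*L1*L2)
cos(theta2) = (19.36 - 11.56 - 12.96) / 24.48
cos(theta2) = -0.210784
theta2 = 102.1683 degrees


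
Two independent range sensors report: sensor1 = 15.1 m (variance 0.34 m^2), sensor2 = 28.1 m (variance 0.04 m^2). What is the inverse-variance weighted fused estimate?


w1 = (1/var1) / (1/var1 + 1/var2)
   = 2.9412 / (2.9412 + 25.0) = 0.1053
w2 = 1 - w1 = 0.8947
fused = w1*s1 + w2*s2 = 1.5895 + 25.1421
= 26.7316 m


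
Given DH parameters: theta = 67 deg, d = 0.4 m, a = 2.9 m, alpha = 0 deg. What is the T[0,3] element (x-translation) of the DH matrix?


T[0,3] = a * cos(theta)
= 2.9 * cos(67 deg)
= 2.9 * 0.3907
= 1.1331


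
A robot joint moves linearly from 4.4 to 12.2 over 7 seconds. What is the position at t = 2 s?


s = t/T = 2/7 = 0.2857
p(t) = p0 + (pf-p0)*s
= 4.4 + (12.2 - 4.4) * 0.2857
= 6.6286


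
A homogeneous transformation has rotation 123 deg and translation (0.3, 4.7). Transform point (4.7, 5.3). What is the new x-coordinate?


x' = cos(theta)*px - sin(theta)*py + tx
= -0.5446*4.7 - 0.8387*5.3 + 0.3
= -6.7048


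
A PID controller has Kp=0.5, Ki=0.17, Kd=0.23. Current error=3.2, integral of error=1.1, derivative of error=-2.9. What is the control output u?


u = Kp*e + Ki*int(e) + Kd*de/dt
= 0.5*3.2 + 0.17*1.1 + 0.23*(-2.9)
= 1.6 + 0.187 + -0.667
= 1.12


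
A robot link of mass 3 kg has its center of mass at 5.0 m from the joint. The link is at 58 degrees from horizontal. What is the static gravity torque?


tau = m*g*L*cos(angle)
= 3 * 9.81 * 5.0 * cos(58 deg)
= 3 * 9.81 * 5.0 * 0.5299
= 77.9776 Nm


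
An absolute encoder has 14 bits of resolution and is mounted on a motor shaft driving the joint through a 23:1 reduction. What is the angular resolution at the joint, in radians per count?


counts = 2^14 = 16384
effective counts at joint = 16384 * 23 = 376832
resolution = 2*pi / 376832
= 1.6674e-05 rad/count


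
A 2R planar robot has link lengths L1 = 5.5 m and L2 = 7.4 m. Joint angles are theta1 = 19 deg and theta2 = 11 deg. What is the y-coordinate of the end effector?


Convert angles to radians: theta1 = 0.3316, theta2 = 0.192
y = L1*sin(theta1) + L2*sin(theta1+theta2)
y = 1.7906 + 3.7
y = 5.4906


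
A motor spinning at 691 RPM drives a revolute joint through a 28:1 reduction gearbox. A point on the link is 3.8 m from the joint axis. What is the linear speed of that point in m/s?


omega_motor = 691 * 2*pi/60 = 72.3614 rad/s
omega_joint = omega_motor / 28 = 2.5843 rad/s
v = omega_joint * r = 2.5843 * 3.8
= 9.8205 m/s


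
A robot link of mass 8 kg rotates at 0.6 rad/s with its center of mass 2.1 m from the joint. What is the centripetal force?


F = m * omega^2 * r
= 8 * 0.6^2 * 2.1
= 8 * 0.36 * 2.1
= 6.048 N


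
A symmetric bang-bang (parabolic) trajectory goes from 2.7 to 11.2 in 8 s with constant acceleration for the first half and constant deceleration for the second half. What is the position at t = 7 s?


Symmetric rest-to-rest: each phase covers (pf-p0)/2 in time T/2. 0.5*a*(T/2)^2 = (pf-p0)/2 => a = 4*(pf-p0)/T^2
a = 4*(11.2-2.7)/8^2 = 0.5312
t = 7 is in the deceleration phase (t > T/2).
p = pf - 0.5*a*(T-t)^2 = 11.2 - 0.5*0.5312*1^2
= 10.9344


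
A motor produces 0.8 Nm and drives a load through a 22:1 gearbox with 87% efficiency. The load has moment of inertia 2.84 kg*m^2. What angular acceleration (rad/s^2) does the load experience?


tau_out = tau_motor * N * eta
= 0.8 * 22 * 0.87 = 15.312 Nm
alpha = tau_out / I = 15.312 / 2.84
= 5.3915 rad/s^2


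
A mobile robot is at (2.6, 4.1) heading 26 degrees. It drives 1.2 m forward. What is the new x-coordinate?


x_new = x0 + d*cos(theta)
= 2.6 + 1.2*cos(26)
= 2.6 + 1.0786
= 3.6786


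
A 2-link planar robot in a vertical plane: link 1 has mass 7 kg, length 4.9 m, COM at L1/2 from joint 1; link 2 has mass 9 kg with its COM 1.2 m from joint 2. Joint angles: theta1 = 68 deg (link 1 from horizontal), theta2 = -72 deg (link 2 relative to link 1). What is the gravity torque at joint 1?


Horizontal distance from joint 1 to link-1 COM:
  x_c1 = (L1/2)*cos(t1) = 2.45 * 0.3746 = 0.9178 m
Horizontal distance from joint 1 to link-2 COM:
  x_c2 = L1*cos(t1) + Lc2*cos(t1+t2)
       = 4.9*0.3746 + 1.2*0.9976 = 3.0326 m
tau1 = m1*g*x_c1 + m2*g*x_c2
     = 7*9.81*0.9178 + 9*9.81*3.0326
     = 63.0244 + 267.7526
     = 330.777 Nm


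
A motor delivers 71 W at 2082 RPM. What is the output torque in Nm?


omega = 2082 * 2*pi/60 = 218.0265 rad/s
tau = P / omega = 71 / 218.0265
= 0.3256 Nm


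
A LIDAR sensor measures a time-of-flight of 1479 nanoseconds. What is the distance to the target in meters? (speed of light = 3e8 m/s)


tof = 1479 ns = 1.479e-06 s
dist = c * tof / 2
= 3e8 * 1.479e-06 / 2
= 221.85 m


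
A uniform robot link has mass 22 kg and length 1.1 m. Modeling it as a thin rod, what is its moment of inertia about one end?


I = (1/3) * m * L^2
= (1/3) * 22 * 1.1^2
= 0.333333 * 22 * 1.21
= 8.8733 kg*m^2


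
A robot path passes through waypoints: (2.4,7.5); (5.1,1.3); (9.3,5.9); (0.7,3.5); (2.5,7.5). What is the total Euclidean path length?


Segment lengths:
  seg1 = sqrt((2.7)^2 + (-6.2)^2) = 6.7624
  seg2 = sqrt((4.2)^2 + (4.6)^2) = 6.229
  seg3 = sqrt((-8.6)^2 + (-2.4)^2) = 8.9286
  seg4 = sqrt((1.8)^2 + (4.0)^2) = 4.3863
Total = 26.3063


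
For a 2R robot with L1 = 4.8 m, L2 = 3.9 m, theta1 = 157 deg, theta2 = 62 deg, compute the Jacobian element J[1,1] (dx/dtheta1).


J[1,1] = -L1*sin(t1) - L2*sin(t1+t2)
= -4.8*sin(157) - 3.9*sin(219)
= 0.5788


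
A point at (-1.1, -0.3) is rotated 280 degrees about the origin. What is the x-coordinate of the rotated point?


x' = x*cos(theta) - y*sin(theta)
cos(280 deg) = 0.1736, sin(280 deg) = -0.9848
x' = -1.1 * 0.1736 - -0.3 * -0.9848
= -0.191 - 0.2954
= -0.4865


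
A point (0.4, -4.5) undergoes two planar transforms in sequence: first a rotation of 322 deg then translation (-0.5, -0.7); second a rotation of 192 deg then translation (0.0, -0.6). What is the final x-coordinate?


After transform 1:
x1 = cos(322)*0.4 - sin(322)*-4.5 + -0.5 = -2.9553
y1 = sin(322)*0.4 + cos(322)*-4.5 + -0.7 = -4.4923
After transform 2:
x2 = cos(192)*-2.9553 - sin(192)*-4.4923 + 0.0
= 1.9567


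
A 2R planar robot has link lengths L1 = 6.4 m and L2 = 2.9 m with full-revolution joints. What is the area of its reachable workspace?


r_max = L1 + L2 = 9.3 m
r_min = |L1 - L2| = 3.5 m
Area = pi*(r_max^2 - r_min^2)
= pi*(86.49 - 12.25)
= pi * 74.24
= 233.2318 m^2


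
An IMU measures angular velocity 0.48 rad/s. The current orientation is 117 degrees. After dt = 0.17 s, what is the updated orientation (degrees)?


delta_theta = w * dt = 0.48 * 0.17 = 0.0816 rad
= 4.6753 deg
theta_new = 117 + 4.6753 = 121.6753 deg


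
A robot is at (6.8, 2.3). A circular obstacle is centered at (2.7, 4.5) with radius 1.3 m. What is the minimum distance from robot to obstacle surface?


center_dist = sqrt((6.8-2.7)^2 + (2.3-4.5)^2)
= sqrt(16.81 + 4.84)
= 4.653
min_dist = center_dist - radius = 4.653 - 1.3 = 3.353 m


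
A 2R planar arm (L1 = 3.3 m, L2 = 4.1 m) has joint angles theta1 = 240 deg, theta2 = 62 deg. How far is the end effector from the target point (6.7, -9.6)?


End effector via forward kinematics:
x = L1*cos(t1) + L2*cos(t1+t2) = 0.5227
y = L1*sin(t1) + L2*sin(t1+t2) = -6.3349
Distance to target:
d = sqrt((6.7 - 0.5227)^2 + (-9.6 - -6.3349)^2)
= sqrt(38.1594 + 10.661)
= 6.9872 m


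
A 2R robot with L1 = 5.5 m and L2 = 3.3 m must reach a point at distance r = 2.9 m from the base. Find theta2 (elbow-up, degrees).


cos(theta2) = (r^2 - L1^2 - L2^2) / (2*L1*L2)
cos(theta2) = (8.41 - 30.25 - 10.89) / 36.3
cos(theta2) = -0.901653
theta2 = 154.3762 degrees


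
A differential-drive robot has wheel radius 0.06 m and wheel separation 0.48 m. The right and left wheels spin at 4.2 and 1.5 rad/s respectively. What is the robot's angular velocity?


vR = r*wR = 0.06*4.2 = 0.252 m/s
vL = r*wL = 0.06*1.5 = 0.09 m/s
v = (vR+vL)/2 = 0.171 m/s
omega = (vR-vL)/L = 0.3375 rad/s
angular velocity = 0.3375 rad/s


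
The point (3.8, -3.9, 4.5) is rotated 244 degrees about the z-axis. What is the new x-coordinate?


Rotation about z-axis: x' = x*cos(theta) - y*sin(theta)
= 3.8 * -0.4384 - -3.9 * -0.8988
= -5.1711


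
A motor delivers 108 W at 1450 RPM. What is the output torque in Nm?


omega = 1450 * 2*pi/60 = 151.8436 rad/s
tau = P / omega = 108 / 151.8436
= 0.7113 Nm


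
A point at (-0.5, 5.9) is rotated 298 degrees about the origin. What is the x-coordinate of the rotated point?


x' = x*cos(theta) - y*sin(theta)
cos(298 deg) = 0.4695, sin(298 deg) = -0.8829
x' = -0.5 * 0.4695 - 5.9 * -0.8829
= -0.2347 - -5.2094
= 4.9747


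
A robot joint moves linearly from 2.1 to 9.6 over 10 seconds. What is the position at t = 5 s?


s = t/T = 5/10 = 0.5
p(t) = p0 + (pf-p0)*s
= 2.1 + (9.6 - 2.1) * 0.5
= 5.85


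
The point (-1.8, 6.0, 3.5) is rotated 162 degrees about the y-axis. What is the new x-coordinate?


Rotation about y-axis: x' = x*cos(theta) + z*sin(theta)
= -1.8 * -0.9511 + 3.5 * 0.309
= 2.7935


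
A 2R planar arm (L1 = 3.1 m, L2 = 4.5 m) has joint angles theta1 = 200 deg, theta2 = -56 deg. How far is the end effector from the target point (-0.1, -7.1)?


End effector via forward kinematics:
x = L1*cos(t1) + L2*cos(t1+t2) = -6.5536
y = L1*sin(t1) + L2*sin(t1+t2) = 1.5848
Distance to target:
d = sqrt((-0.1 - -6.5536)^2 + (-7.1 - 1.5848)^2)
= sqrt(41.6493 + 75.4253)
= 10.8201 m


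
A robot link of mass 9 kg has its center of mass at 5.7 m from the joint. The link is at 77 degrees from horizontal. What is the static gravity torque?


tau = m*g*L*cos(angle)
= 9 * 9.81 * 5.7 * cos(77 deg)
= 9 * 9.81 * 5.7 * 0.225
= 113.2073 Nm


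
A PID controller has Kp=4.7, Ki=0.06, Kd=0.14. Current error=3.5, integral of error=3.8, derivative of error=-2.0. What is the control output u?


u = Kp*e + Ki*int(e) + Kd*de/dt
= 4.7*3.5 + 0.06*3.8 + 0.14*(-2.0)
= 16.45 + 0.228 + -0.28
= 16.398


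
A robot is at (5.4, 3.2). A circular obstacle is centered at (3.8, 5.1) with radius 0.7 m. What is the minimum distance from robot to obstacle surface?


center_dist = sqrt((5.4-3.8)^2 + (3.2-5.1)^2)
= sqrt(2.56 + 3.61)
= 2.4839
min_dist = center_dist - radius = 2.4839 - 0.7 = 1.7839 m


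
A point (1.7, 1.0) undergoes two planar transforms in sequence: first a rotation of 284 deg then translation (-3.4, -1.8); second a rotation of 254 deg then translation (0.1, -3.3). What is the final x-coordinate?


After transform 1:
x1 = cos(284)*1.7 - sin(284)*1.0 + -3.4 = -2.0184
y1 = sin(284)*1.7 + cos(284)*1.0 + -1.8 = -3.2076
After transform 2:
x2 = cos(254)*-2.0184 - sin(254)*-3.2076 + 0.1
= -2.427


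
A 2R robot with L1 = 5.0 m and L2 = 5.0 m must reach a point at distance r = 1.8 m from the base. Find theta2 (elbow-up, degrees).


cos(theta2) = (r^2 - L1^2 - L2^2) / (2*L1*L2)
cos(theta2) = (3.24 - 25.0 - 25.0) / 50.0
cos(theta2) = -0.9352
theta2 = 159.2605 degrees


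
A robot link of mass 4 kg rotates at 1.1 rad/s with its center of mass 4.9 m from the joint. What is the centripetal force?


F = m * omega^2 * r
= 4 * 1.1^2 * 4.9
= 4 * 1.21 * 4.9
= 23.716 N


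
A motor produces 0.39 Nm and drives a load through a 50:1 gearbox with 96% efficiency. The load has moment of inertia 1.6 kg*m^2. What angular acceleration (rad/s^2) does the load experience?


tau_out = tau_motor * N * eta
= 0.39 * 50 * 0.96 = 18.72 Nm
alpha = tau_out / I = 18.72 / 1.6
= 11.7 rad/s^2


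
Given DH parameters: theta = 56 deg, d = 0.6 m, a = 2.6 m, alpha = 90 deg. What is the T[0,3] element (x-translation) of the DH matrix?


T[0,3] = a * cos(theta)
= 2.6 * cos(56 deg)
= 2.6 * 0.5592
= 1.4539


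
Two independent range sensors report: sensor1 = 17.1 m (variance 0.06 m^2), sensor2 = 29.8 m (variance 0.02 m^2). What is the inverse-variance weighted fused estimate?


w1 = (1/var1) / (1/var1 + 1/var2)
   = 16.6667 / (16.6667 + 50.0) = 0.25
w2 = 1 - w1 = 0.75
fused = w1*s1 + w2*s2 = 4.275 + 22.35
= 26.625 m


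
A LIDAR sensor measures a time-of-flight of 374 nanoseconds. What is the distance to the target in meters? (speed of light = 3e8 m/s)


tof = 374 ns = 3.74e-07 s
dist = c * tof / 2
= 3e8 * 3.74e-07 / 2
= 56.1 m


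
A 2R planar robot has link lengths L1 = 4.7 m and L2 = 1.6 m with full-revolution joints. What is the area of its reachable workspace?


r_max = L1 + L2 = 6.3 m
r_min = |L1 - L2| = 3.1 m
Area = pi*(r_max^2 - r_min^2)
= pi*(39.69 - 9.61)
= pi * 30.08
= 94.4991 m^2


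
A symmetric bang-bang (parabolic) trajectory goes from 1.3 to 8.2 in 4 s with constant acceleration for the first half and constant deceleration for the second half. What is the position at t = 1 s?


Symmetric rest-to-rest: each phase covers (pf-p0)/2 in time T/2. 0.5*a*(T/2)^2 = (pf-p0)/2 => a = 4*(pf-p0)/T^2
a = 4*(8.2-1.3)/4^2 = 1.725
t = 1 is in the acceleration phase (t <= T/2).
p = p0 + 0.5*a*t^2 = 1.3 + 0.5*1.725*1^2
= 2.1625


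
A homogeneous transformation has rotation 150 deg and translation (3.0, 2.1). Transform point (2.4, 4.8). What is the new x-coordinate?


x' = cos(theta)*px - sin(theta)*py + tx
= -0.866*2.4 - 0.5*4.8 + 3.0
= -1.4785


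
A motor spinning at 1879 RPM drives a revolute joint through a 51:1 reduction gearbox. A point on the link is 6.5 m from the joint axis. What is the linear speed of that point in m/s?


omega_motor = 1879 * 2*pi/60 = 196.7684 rad/s
omega_joint = omega_motor / 51 = 3.8582 rad/s
v = omega_joint * r = 3.8582 * 6.5
= 25.0783 m/s


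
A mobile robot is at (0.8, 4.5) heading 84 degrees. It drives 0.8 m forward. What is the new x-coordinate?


x_new = x0 + d*cos(theta)
= 0.8 + 0.8*cos(84)
= 0.8 + 0.0836
= 0.8836


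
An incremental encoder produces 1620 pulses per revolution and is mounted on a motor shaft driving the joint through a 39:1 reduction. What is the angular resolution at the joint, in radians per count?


counts per rev = 1620
effective counts at joint = 1620 * 39 = 63180
resolution = 2*pi / 63180
= 9.9449e-05 rad/count


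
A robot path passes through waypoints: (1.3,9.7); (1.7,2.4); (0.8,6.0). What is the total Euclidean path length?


Segment lengths:
  seg1 = sqrt((0.4)^2 + (-7.3)^2) = 7.311
  seg2 = sqrt((-0.9)^2 + (3.6)^2) = 3.7108
Total = 11.0217


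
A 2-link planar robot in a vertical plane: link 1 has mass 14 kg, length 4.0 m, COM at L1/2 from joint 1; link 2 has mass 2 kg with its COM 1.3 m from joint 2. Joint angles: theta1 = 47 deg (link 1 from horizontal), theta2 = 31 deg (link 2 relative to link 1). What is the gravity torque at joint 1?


Horizontal distance from joint 1 to link-1 COM:
  x_c1 = (L1/2)*cos(t1) = 2.0 * 0.682 = 1.364 m
Horizontal distance from joint 1 to link-2 COM:
  x_c2 = L1*cos(t1) + Lc2*cos(t1+t2)
       = 4.0*0.682 + 1.3*0.2079 = 2.9983 m
tau1 = m1*g*x_c1 + m2*g*x_c2
     = 14*9.81*1.364 + 2*9.81*2.9983
     = 187.3313 + 58.8262
     = 246.1575 Nm


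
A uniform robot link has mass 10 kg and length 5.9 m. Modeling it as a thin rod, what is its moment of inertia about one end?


I = (1/3) * m * L^2
= (1/3) * 10 * 5.9^2
= 0.333333 * 10 * 34.81
= 116.0333 kg*m^2


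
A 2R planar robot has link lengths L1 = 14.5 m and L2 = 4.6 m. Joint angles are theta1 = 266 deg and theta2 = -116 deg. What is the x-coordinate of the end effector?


Convert angles to radians: theta1 = 4.6426, theta2 = -2.0246
x = L1*cos(theta1) + L2*cos(theta1+theta2)
x = -1.0115 + -3.9837
x = -4.9952


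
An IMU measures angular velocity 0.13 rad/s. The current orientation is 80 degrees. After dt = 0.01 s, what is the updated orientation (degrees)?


delta_theta = w * dt = 0.13 * 0.01 = 0.0013 rad
= 0.0745 deg
theta_new = 80 + 0.0745 = 80.0745 deg


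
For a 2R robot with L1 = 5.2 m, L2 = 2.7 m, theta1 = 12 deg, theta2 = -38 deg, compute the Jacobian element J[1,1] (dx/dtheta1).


J[1,1] = -L1*sin(t1) - L2*sin(t1+t2)
= -5.2*sin(12) - 2.7*sin(-26)
= 0.1025


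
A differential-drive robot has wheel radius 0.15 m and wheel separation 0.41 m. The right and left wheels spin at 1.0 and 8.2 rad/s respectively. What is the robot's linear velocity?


vR = r*wR = 0.15*1.0 = 0.15 m/s
vL = r*wL = 0.15*8.2 = 1.23 m/s
v = (vR+vL)/2 = 0.69 m/s
omega = (vR-vL)/L = -2.6341 rad/s
linear velocity = 0.69 m/s


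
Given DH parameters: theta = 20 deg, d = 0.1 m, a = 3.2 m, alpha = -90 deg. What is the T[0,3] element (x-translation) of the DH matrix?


T[0,3] = a * cos(theta)
= 3.2 * cos(20 deg)
= 3.2 * 0.9397
= 3.007


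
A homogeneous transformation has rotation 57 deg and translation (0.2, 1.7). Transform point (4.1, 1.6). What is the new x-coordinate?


x' = cos(theta)*px - sin(theta)*py + tx
= 0.5446*4.1 - 0.8387*1.6 + 0.2
= 1.0911


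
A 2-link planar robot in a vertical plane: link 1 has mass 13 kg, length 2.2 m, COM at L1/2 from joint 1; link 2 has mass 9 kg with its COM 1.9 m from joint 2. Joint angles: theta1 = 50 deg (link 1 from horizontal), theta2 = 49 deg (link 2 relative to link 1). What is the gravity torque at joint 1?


Horizontal distance from joint 1 to link-1 COM:
  x_c1 = (L1/2)*cos(t1) = 1.1 * 0.6428 = 0.7071 m
Horizontal distance from joint 1 to link-2 COM:
  x_c2 = L1*cos(t1) + Lc2*cos(t1+t2)
       = 2.2*0.6428 + 1.9*-0.1564 = 1.1169 m
tau1 = m1*g*x_c1 + m2*g*x_c2
     = 13*9.81*0.7071 + 9*9.81*1.1169
     = 90.1722 + 98.6117
     = 188.7839 Nm


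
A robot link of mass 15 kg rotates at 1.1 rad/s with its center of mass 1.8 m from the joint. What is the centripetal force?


F = m * omega^2 * r
= 15 * 1.1^2 * 1.8
= 15 * 1.21 * 1.8
= 32.67 N


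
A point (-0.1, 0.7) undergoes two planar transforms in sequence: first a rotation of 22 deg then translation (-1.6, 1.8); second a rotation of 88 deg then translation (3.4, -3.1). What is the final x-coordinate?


After transform 1:
x1 = cos(22)*-0.1 - sin(22)*0.7 + -1.6 = -1.9549
y1 = sin(22)*-0.1 + cos(22)*0.7 + 1.8 = 2.4116
After transform 2:
x2 = cos(88)*-1.9549 - sin(88)*2.4116 + 3.4
= 0.9217


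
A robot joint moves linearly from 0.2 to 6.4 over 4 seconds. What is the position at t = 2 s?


s = t/T = 2/4 = 0.5
p(t) = p0 + (pf-p0)*s
= 0.2 + (6.4 - 0.2) * 0.5
= 3.3


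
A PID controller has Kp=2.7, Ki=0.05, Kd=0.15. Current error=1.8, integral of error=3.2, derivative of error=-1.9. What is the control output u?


u = Kp*e + Ki*int(e) + Kd*de/dt
= 2.7*1.8 + 0.05*3.2 + 0.15*(-1.9)
= 4.86 + 0.16 + -0.285
= 4.735


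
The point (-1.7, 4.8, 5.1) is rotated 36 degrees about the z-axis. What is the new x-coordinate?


Rotation about z-axis: x' = x*cos(theta) - y*sin(theta)
= -1.7 * 0.809 - 4.8 * 0.5878
= -4.1967


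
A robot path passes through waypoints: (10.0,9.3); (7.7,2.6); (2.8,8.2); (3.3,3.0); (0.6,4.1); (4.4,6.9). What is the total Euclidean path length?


Segment lengths:
  seg1 = sqrt((-2.3)^2 + (-6.7)^2) = 7.0838
  seg2 = sqrt((-4.9)^2 + (5.6)^2) = 7.4411
  seg3 = sqrt((0.5)^2 + (-5.2)^2) = 5.224
  seg4 = sqrt((-2.7)^2 + (1.1)^2) = 2.9155
  seg5 = sqrt((3.8)^2 + (2.8)^2) = 4.7202
Total = 27.3845


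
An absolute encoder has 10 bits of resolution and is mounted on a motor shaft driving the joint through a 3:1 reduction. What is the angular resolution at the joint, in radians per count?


counts = 2^10 = 1024
effective counts at joint = 1024 * 3 = 3072
resolution = 2*pi / 3072
= 0.002 rad/count


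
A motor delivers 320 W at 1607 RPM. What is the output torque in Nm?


omega = 1607 * 2*pi/60 = 168.2846 rad/s
tau = P / omega = 320 / 168.2846
= 1.9015 Nm


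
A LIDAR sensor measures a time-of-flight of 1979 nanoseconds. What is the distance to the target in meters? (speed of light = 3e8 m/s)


tof = 1979 ns = 1.979e-06 s
dist = c * tof / 2
= 3e8 * 1.979e-06 / 2
= 296.85 m


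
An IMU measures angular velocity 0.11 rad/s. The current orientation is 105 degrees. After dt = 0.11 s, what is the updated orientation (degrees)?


delta_theta = w * dt = 0.11 * 0.11 = 0.0121 rad
= 0.6933 deg
theta_new = 105 + 0.6933 = 105.6933 deg


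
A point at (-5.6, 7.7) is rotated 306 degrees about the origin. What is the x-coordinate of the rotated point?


x' = x*cos(theta) - y*sin(theta)
cos(306 deg) = 0.5878, sin(306 deg) = -0.809
x' = -5.6 * 0.5878 - 7.7 * -0.809
= -3.2916 - -6.2294
= 2.9378


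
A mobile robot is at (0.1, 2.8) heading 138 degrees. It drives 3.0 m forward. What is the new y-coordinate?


y_new = y0 + d*sin(theta)
= 2.8 + 3.0*sin(138)
= 2.8 + 2.0074
= 4.8074


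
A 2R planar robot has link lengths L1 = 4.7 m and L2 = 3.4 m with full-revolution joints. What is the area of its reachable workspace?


r_max = L1 + L2 = 8.1 m
r_min = |L1 - L2| = 1.3 m
Area = pi*(r_max^2 - r_min^2)
= pi*(65.61 - 1.69)
= pi * 63.92
= 200.8106 m^2


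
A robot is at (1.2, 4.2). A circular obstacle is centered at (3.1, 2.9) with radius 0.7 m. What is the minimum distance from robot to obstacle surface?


center_dist = sqrt((1.2-3.1)^2 + (4.2-2.9)^2)
= sqrt(3.61 + 1.69)
= 2.3022
min_dist = center_dist - radius = 2.3022 - 0.7 = 1.6022 m


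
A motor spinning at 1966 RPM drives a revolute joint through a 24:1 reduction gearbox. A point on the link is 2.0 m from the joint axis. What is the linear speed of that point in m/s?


omega_motor = 1966 * 2*pi/60 = 205.879 rad/s
omega_joint = omega_motor / 24 = 8.5783 rad/s
v = omega_joint * r = 8.5783 * 2.0
= 17.1566 m/s


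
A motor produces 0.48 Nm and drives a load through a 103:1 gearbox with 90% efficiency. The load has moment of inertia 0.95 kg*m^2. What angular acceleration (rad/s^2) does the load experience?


tau_out = tau_motor * N * eta
= 0.48 * 103 * 0.9 = 44.496 Nm
alpha = tau_out / I = 44.496 / 0.95
= 46.8379 rad/s^2


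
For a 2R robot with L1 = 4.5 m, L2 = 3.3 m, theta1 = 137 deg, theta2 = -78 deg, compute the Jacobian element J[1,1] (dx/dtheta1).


J[1,1] = -L1*sin(t1) - L2*sin(t1+t2)
= -4.5*sin(137) - 3.3*sin(59)
= -5.8976


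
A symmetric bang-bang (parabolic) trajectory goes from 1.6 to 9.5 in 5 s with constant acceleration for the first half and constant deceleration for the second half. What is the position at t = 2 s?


Symmetric rest-to-rest: each phase covers (pf-p0)/2 in time T/2. 0.5*a*(T/2)^2 = (pf-p0)/2 => a = 4*(pf-p0)/T^2
a = 4*(9.5-1.6)/5^2 = 1.264
t = 2 is in the acceleration phase (t <= T/2).
p = p0 + 0.5*a*t^2 = 1.6 + 0.5*1.264*2^2
= 4.128


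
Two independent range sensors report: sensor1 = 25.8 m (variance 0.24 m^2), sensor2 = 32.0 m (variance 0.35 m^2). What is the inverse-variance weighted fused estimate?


w1 = (1/var1) / (1/var1 + 1/var2)
   = 4.1667 / (4.1667 + 2.8571) = 0.5932
w2 = 1 - w1 = 0.4068
fused = w1*s1 + w2*s2 = 15.3051 + 13.0169
= 28.322 m


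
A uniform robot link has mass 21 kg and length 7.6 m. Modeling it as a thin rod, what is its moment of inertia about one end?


I = (1/3) * m * L^2
= (1/3) * 21 * 7.6^2
= 0.333333 * 21 * 57.76
= 404.32 kg*m^2


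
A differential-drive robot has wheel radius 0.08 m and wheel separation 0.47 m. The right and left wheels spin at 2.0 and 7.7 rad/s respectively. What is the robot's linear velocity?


vR = r*wR = 0.08*2.0 = 0.16 m/s
vL = r*wL = 0.08*7.7 = 0.616 m/s
v = (vR+vL)/2 = 0.388 m/s
omega = (vR-vL)/L = -0.9702 rad/s
linear velocity = 0.388 m/s


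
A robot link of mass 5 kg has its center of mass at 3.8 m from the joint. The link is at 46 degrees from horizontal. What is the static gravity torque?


tau = m*g*L*cos(angle)
= 5 * 9.81 * 3.8 * cos(46 deg)
= 5 * 9.81 * 3.8 * 0.6947
= 129.4774 Nm


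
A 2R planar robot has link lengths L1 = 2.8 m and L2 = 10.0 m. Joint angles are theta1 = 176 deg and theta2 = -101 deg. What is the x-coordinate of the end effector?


Convert angles to radians: theta1 = 3.0718, theta2 = -1.7628
x = L1*cos(theta1) + L2*cos(theta1+theta2)
x = -2.7932 + 2.5882
x = -0.205


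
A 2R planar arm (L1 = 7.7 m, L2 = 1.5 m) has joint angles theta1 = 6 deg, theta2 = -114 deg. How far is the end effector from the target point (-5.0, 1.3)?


End effector via forward kinematics:
x = L1*cos(t1) + L2*cos(t1+t2) = 7.1943
y = L1*sin(t1) + L2*sin(t1+t2) = -0.6217
Distance to target:
d = sqrt((-5.0 - 7.1943)^2 + (1.3 - -0.6217)^2)
= sqrt(148.7008 + 3.693)
= 12.3448 m


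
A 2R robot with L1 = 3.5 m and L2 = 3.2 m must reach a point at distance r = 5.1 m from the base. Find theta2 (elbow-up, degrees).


cos(theta2) = (r^2 - L1^2 - L2^2) / (2*L1*L2)
cos(theta2) = (26.01 - 12.25 - 10.24) / 22.4
cos(theta2) = 0.157143
theta2 = 80.9589 degrees


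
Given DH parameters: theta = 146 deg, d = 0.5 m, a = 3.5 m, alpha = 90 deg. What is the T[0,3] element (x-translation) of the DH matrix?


T[0,3] = a * cos(theta)
= 3.5 * cos(146 deg)
= 3.5 * -0.829
= -2.9016


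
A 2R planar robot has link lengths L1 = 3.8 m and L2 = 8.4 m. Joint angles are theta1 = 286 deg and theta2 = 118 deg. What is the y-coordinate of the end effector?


Convert angles to radians: theta1 = 4.9916, theta2 = 2.0595
y = L1*sin(theta1) + L2*sin(theta1+theta2)
y = -3.6528 + 5.8351
y = 2.1823


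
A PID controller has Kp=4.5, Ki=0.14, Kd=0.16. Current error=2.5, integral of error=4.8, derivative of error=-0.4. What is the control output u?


u = Kp*e + Ki*int(e) + Kd*de/dt
= 4.5*2.5 + 0.14*4.8 + 0.16*(-0.4)
= 11.25 + 0.672 + -0.064
= 11.858


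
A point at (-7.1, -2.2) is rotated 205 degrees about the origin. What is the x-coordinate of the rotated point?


x' = x*cos(theta) - y*sin(theta)
cos(205 deg) = -0.9063, sin(205 deg) = -0.4226
x' = -7.1 * -0.9063 - -2.2 * -0.4226
= 6.4348 - 0.9298
= 5.505


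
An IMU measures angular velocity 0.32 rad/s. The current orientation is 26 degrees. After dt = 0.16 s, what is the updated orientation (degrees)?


delta_theta = w * dt = 0.32 * 0.16 = 0.0512 rad
= 2.9335 deg
theta_new = 26 + 2.9335 = 28.9335 deg


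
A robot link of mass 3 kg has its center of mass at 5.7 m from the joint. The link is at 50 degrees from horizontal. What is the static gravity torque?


tau = m*g*L*cos(angle)
= 3 * 9.81 * 5.7 * cos(50 deg)
= 3 * 9.81 * 5.7 * 0.6428
= 107.8283 Nm


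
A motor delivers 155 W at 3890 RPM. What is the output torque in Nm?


omega = 3890 * 2*pi/60 = 407.3598 rad/s
tau = P / omega = 155 / 407.3598
= 0.3805 Nm


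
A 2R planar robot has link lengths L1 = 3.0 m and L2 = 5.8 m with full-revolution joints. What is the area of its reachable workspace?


r_max = L1 + L2 = 8.8 m
r_min = |L1 - L2| = 2.8 m
Area = pi*(r_max^2 - r_min^2)
= pi*(77.44 - 7.84)
= pi * 69.6
= 218.6548 m^2


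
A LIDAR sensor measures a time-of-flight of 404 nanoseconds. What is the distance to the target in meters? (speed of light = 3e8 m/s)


tof = 404 ns = 4.04e-07 s
dist = c * tof / 2
= 3e8 * 4.04e-07 / 2
= 60.6 m


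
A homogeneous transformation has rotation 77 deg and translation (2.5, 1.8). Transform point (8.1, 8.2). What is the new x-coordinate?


x' = cos(theta)*px - sin(theta)*py + tx
= 0.225*8.1 - 0.9744*8.2 + 2.5
= -3.6677


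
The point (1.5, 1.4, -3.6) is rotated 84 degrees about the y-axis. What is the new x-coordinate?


Rotation about y-axis: x' = x*cos(theta) + z*sin(theta)
= 1.5 * 0.1045 + -3.6 * 0.9945
= -3.4235


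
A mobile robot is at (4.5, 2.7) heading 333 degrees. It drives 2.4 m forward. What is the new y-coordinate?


y_new = y0 + d*sin(theta)
= 2.7 + 2.4*sin(333)
= 2.7 + -1.0896
= 1.6104


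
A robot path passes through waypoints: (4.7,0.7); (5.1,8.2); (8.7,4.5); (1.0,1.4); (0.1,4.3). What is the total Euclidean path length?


Segment lengths:
  seg1 = sqrt((0.4)^2 + (7.5)^2) = 7.5107
  seg2 = sqrt((3.6)^2 + (-3.7)^2) = 5.1624
  seg3 = sqrt((-7.7)^2 + (-3.1)^2) = 8.3006
  seg4 = sqrt((-0.9)^2 + (2.9)^2) = 3.0364
Total = 24.0101


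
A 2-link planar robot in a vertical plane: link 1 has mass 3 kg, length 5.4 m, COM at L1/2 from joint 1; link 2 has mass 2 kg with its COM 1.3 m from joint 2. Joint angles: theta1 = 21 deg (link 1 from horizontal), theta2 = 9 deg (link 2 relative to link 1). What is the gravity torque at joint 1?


Horizontal distance from joint 1 to link-1 COM:
  x_c1 = (L1/2)*cos(t1) = 2.7 * 0.9336 = 2.5207 m
Horizontal distance from joint 1 to link-2 COM:
  x_c2 = L1*cos(t1) + Lc2*cos(t1+t2)
       = 5.4*0.9336 + 1.3*0.866 = 6.1672 m
tau1 = m1*g*x_c1 + m2*g*x_c2
     = 3*9.81*2.5207 + 2*9.81*6.1672
     = 74.1832 + 120.9998
     = 195.1831 Nm
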